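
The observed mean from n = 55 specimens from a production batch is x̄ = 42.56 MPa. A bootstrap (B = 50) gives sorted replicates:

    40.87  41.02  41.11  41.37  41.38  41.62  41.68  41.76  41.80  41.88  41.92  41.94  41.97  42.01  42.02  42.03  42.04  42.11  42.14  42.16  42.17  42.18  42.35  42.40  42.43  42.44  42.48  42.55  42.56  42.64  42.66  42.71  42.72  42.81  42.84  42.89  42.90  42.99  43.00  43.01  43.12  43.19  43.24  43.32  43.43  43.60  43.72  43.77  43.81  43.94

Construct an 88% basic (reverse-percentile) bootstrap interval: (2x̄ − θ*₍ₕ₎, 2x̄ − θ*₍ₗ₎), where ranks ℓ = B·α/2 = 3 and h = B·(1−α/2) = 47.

Percentile endpoints at ranks 3 and 47: θ*₍3₎ = 41.11, θ*₍47₎ = 43.72.
Basic interval reflects these around x̄:
  lower = 2 × 42.56 − 43.72 = 41.40
  upper = 2 × 42.56 − 41.11 = 44.01

(41.40, 44.01)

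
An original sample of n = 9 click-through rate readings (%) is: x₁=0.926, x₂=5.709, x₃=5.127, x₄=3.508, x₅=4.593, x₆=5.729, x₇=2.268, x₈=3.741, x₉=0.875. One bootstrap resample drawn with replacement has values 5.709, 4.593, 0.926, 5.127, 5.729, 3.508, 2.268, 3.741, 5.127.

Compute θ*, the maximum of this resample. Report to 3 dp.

θ* = 5.729

Maximum = 5.729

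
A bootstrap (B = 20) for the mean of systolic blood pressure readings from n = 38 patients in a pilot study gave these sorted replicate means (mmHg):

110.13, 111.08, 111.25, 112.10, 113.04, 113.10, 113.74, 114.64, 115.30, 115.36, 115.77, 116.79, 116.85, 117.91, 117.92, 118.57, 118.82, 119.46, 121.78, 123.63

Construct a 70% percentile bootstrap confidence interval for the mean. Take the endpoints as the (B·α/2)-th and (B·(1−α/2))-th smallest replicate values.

(111.25, 118.82)

α = 0.30; lower rank = 20 × 0.150 = 3; upper rank = 20 × 0.850 = 17.
The 3rd smallest replicate is 111.25; the 17th is 118.82.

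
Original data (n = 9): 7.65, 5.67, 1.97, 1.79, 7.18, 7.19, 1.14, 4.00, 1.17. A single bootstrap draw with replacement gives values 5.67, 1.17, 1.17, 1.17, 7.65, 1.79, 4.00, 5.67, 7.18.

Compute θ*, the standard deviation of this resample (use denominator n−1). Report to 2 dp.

θ* = 2.69

Mean = 3.9411; sum of squared deviations = 57.8923
s² = 57.8923 / 8 = 7.2365
s = √7.2365 = 2.69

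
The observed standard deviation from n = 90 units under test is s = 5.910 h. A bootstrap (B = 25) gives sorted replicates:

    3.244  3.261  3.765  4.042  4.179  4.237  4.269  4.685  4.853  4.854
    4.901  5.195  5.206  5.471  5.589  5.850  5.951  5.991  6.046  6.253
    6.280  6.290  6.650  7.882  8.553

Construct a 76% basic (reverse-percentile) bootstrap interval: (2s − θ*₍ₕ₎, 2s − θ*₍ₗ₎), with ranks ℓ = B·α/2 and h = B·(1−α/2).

Percentile endpoints at ranks 3 and 22: θ*₍3₎ = 3.765, θ*₍22₎ = 6.290.
Basic interval reflects these around s:
  lower = 2 × 5.910 − 6.290 = 5.530
  upper = 2 × 5.910 − 3.765 = 8.055

(5.530, 8.055)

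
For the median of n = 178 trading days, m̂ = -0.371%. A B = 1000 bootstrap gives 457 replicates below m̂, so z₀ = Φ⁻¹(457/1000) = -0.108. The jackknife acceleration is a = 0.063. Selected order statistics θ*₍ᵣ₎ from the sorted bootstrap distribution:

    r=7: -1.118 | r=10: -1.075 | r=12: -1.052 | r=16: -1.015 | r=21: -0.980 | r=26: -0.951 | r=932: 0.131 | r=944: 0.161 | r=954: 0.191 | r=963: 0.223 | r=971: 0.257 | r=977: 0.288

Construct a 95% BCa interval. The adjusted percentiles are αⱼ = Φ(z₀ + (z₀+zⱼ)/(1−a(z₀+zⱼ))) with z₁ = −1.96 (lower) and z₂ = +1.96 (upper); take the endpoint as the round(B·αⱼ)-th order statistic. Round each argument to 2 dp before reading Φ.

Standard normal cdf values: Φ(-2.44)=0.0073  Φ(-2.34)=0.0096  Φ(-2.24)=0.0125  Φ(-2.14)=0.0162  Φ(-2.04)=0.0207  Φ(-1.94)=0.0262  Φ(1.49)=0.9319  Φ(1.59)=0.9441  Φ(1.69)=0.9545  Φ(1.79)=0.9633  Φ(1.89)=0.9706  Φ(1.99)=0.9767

(-0.951, 0.288)

Lower: z₀ + z₁ = -0.108 + (-1.960) = -2.068; 1 − a(z₀+z₁) = 1 − (0.063)(-2.068) = 1.1303; argument = -0.108 + (-2.068)/1.1303 = -1.9376 → -1.94.
α₁ = Φ(-1.94) = 0.0262; rank = round(1000 × 0.0262) = 26; θ*₍26₎ = -0.951.
Upper: z₀ + z₂ = 1.852; 1 − a(z₀+z₂) = 0.8833; argument = 1.9886 → 1.99; α₂ = 0.9767; rank = 977; θ*₍977₎ = 0.288.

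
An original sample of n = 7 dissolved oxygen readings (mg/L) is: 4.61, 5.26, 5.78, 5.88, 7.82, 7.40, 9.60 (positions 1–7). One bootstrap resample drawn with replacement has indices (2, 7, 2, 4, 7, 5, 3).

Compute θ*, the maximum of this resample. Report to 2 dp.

Resample values: 5.26, 9.60, 5.26, 5.88, 9.60, 7.82, 5.78.
Maximum = 9.60

θ* = 9.60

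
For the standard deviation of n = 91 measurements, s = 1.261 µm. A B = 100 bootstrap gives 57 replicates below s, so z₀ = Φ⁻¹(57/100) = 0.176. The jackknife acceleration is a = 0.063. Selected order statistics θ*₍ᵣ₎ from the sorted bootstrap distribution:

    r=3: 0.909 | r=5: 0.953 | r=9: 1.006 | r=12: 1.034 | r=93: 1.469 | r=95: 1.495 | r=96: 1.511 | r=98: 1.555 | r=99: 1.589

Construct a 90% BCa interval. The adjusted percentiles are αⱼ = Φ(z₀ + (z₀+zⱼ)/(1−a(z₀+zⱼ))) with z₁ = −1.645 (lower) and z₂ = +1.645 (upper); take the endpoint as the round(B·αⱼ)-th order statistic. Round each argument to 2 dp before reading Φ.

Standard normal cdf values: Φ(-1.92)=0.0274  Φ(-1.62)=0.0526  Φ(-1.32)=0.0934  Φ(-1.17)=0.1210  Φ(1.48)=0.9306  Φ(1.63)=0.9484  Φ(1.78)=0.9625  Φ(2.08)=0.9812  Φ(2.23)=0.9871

Lower: z₀ + z₁ = 0.176 + (-1.645) = -1.469; 1 − a(z₀+z₁) = 1 − (0.063)(-1.469) = 1.0925; argument = 0.176 + (-1.469)/1.0925 = -1.1686 → -1.17.
α₁ = Φ(-1.17) = 0.1210; rank = round(100 × 0.1210) = 12; θ*₍12₎ = 1.034.
Upper: z₀ + z₂ = 1.821; 1 − a(z₀+z₂) = 0.8853; argument = 2.2330 → 2.23; α₂ = 0.9871; rank = 99; θ*₍99₎ = 1.589.

(1.034, 1.589)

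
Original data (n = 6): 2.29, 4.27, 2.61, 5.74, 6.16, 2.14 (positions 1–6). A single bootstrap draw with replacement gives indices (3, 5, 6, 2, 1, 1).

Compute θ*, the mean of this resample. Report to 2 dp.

θ* = 3.29

Resample values: 2.61, 6.16, 2.14, 4.27, 2.29, 2.29.
Mean = (2.61 + 6.16 + 2.14 + 4.27 + 2.29 + 2.29) / 6 = 19.760 / 6 = 3.29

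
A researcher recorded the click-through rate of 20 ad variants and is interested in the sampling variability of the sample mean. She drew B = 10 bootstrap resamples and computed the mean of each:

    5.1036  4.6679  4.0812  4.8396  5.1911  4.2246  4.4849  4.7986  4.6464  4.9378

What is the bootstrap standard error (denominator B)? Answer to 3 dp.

SE* = 0.339

Bootstrap SE is the standard deviation of the 10 replicate means.
Mean of replicates: (5.1036 + 4.6679 + 4.0812 + 4.8396 + 5.1911 + 4.2246 + 4.4849 + 4.7986 + 4.6464 + 4.9378) / 10 = 46.97570 / 10 = 4.69757
Sum of squared deviations: (+0.40603)² + (−0.02967)² + (−0.61637)² + (+0.14203)² + (+0.49353)² + (−0.47297)² + (−0.21267)² + (+0.10103)² + (−0.05117)² + (+0.24023)² = 1.14886
Variance = 1.14886 / 10 = 0.11489
SE* = √0.11489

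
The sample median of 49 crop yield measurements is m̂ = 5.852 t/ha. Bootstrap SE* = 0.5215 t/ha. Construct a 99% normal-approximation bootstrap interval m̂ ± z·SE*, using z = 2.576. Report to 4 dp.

Margin = 2.576 × 0.5215 = 1.34338
Interval: 5.852 ± 1.34338

(4.5086, 7.1954)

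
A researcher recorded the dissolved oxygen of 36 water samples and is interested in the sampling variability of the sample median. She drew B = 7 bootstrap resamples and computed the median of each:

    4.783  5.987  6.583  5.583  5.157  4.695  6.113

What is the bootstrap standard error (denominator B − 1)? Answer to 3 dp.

SE* = 0.713

Bootstrap SE is the standard deviation of the 7 replicate medians.
Mean of replicates: (4.783 + 5.987 + 6.583 + 5.583 + 5.157 + 4.695 + 6.113) / 7 = 38.9010 / 7 = 5.5573
Sum of squared deviations: (−0.7743)² + (+0.4297)² + (+1.0257)² + (+0.0257)² + (−0.4003)² + (−0.8623)² + (+0.5557)² = 3.0495
Variance = 3.0495 / 6 = 0.5083
SE* = √0.5083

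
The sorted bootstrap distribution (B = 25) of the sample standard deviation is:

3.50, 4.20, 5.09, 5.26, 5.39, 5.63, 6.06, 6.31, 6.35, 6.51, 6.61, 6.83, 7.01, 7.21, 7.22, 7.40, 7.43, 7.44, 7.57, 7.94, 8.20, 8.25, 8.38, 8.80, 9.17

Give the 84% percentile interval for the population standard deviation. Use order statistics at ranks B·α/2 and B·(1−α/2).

α = 0.16; lower rank = 25 × 0.080 = 2; upper rank = 25 × 0.920 = 23.
The 2nd smallest replicate is 4.20; the 23rd is 8.38.

(4.20, 8.38)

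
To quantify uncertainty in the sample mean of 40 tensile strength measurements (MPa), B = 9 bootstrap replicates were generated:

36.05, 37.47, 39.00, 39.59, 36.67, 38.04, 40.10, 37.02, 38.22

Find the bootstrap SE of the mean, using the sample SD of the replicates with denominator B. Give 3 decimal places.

SE* = 1.282

Bootstrap SE is the standard deviation of the 9 replicate means.
Mean of replicates: (36.05 + 37.47 + 39.00 + 39.59 + 36.67 + 38.04 + 40.10 + 37.02 + 38.22) / 9 = 342.1600 / 9 = 38.0178
Sum of squared deviations: (−1.9678)² + (−0.5478)² + (+0.9822)² + (+1.5722)² + (−1.3478)² + (+0.0222)² + (+2.0822)² + (−0.9978)² + (+0.2022)² = 14.7980
Variance = 14.7980 / 9 = 1.6442
SE* = √1.6442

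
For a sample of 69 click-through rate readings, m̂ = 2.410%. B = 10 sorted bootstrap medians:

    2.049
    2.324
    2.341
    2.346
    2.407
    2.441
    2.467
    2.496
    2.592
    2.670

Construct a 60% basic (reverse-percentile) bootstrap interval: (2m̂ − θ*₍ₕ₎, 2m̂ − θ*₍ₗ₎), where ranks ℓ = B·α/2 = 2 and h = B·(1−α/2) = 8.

Percentile endpoints at ranks 2 and 8: θ*₍2₎ = 2.324, θ*₍8₎ = 2.496.
Basic interval reflects these around m̂:
  lower = 2 × 2.410 − 2.496 = 2.324
  upper = 2 × 2.410 − 2.324 = 2.496

(2.324, 2.496)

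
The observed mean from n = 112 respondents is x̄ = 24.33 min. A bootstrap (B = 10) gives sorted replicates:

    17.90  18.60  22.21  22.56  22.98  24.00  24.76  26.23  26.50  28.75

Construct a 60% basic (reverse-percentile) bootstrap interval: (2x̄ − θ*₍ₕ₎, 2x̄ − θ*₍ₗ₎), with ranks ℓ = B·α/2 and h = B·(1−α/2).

(22.43, 30.06)

Percentile endpoints at ranks 2 and 8: θ*₍2₎ = 18.60, θ*₍8₎ = 26.23.
Basic interval reflects these around x̄:
  lower = 2 × 24.33 − 26.23 = 22.43
  upper = 2 × 24.33 − 18.60 = 30.06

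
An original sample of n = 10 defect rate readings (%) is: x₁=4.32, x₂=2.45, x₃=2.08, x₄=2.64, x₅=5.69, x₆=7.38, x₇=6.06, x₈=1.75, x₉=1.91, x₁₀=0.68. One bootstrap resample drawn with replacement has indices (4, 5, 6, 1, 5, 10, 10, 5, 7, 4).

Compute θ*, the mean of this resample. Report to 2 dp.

Resample values: 2.64, 5.69, 7.38, 4.32, 5.69, 0.68, 0.68, 5.69, 6.06, 2.64.
Mean = (2.64 + 5.69 + 7.38 + 4.32 + 5.69 + 0.68 + 0.68 + 5.69 + 6.06 + 2.64) / 10 = 41.470 / 10 = 4.15

θ* = 4.15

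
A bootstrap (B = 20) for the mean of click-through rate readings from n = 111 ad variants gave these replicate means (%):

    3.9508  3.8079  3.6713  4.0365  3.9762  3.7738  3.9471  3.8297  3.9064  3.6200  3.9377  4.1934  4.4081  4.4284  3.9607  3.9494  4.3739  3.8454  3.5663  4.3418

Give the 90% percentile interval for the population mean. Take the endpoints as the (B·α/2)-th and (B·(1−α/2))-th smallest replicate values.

(3.5663, 4.4081)

Sorted replicates: 3.5663, 3.6200, 3.6713, 3.7738, 3.8079, 3.8297, 3.8454, 3.9064, 3.9377, 3.9471, 3.9494, 3.9508, 3.9607, 3.9762, 4.0365, 4.1934, 4.3418, 4.3739, 4.4081, 4.4284
α = 0.10; lower rank = 20 × 0.050 = 1; upper rank = 20 × 0.950 = 19.
The 1st smallest replicate is 3.5663; the 19th is 4.4081.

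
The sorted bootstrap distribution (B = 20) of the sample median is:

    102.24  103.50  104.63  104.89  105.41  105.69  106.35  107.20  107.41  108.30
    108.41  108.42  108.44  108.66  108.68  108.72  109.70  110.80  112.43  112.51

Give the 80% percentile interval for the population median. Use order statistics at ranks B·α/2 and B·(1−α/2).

(103.50, 110.80)

α = 0.20; lower rank = 20 × 0.100 = 2; upper rank = 20 × 0.900 = 18.
The 2nd smallest replicate is 103.50; the 18th is 110.80.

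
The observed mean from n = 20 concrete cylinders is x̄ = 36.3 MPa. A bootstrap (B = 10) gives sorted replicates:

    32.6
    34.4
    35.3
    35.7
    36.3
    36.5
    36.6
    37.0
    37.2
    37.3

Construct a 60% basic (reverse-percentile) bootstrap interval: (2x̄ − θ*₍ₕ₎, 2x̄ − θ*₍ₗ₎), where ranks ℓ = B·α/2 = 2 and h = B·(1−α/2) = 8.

(35.6, 38.2)

Percentile endpoints at ranks 2 and 8: θ*₍2₎ = 34.4, θ*₍8₎ = 37.0.
Basic interval reflects these around x̄:
  lower = 2 × 36.3 − 37.0 = 35.6
  upper = 2 × 36.3 − 34.4 = 38.2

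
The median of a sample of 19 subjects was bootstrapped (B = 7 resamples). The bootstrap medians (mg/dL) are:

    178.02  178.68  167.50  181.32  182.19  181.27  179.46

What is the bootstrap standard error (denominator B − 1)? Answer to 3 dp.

Bootstrap SE is the standard deviation of the 7 replicate medians.
Mean of replicates: (178.02 + 178.68 + 167.50 + 181.32 + 182.19 + 181.27 + 179.46) / 7 = 1248.4400 / 7 = 178.3486
Sum of squared deviations: (−0.3286)² + (+0.3314)² + (−10.8486)² + (+2.9714)² + (+3.8414)² + (+2.9214)² + (+1.1114)² = 151.2653
Variance = 151.2653 / 6 = 25.2109
SE* = √25.2109

SE* = 5.021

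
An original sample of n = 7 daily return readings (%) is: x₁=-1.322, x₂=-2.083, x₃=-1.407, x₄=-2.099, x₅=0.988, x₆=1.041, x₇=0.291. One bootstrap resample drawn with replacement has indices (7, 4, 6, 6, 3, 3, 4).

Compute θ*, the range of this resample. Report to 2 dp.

θ* = 3.14

Resample values: 0.291, -2.099, 1.041, 1.041, -1.407, -1.407, -2.099.
Range = 1.041 − -2.099 = 3.14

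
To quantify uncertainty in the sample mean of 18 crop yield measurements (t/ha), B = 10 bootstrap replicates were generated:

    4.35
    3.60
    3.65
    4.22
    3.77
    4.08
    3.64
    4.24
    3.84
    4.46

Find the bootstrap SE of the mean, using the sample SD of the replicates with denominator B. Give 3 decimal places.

Bootstrap SE is the standard deviation of the 10 replicate means.
Mean of replicates: (4.35 + 3.60 + 3.65 + 4.22 + 3.77 + 4.08 + 3.64 + 4.24 + 3.84 + 4.46) / 10 = 39.8500 / 10 = 3.9850
Sum of squared deviations: (+0.3650)² + (−0.3850)² + (−0.3350)² + (+0.2350)² + (−0.2150)² + (+0.0950)² + (−0.3450)² + (+0.2550)² + (−0.1450)² + (+0.4750)² = 0.9348
Variance = 0.9348 / 10 = 0.0935
SE* = √0.0935

SE* = 0.306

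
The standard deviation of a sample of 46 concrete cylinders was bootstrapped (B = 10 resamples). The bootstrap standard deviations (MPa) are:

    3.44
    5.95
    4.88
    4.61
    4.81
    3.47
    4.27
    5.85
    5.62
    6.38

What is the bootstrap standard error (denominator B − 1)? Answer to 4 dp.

Bootstrap SE is the standard deviation of the 10 replicate standard deviations.
Mean of replicates: (3.44 + 5.95 + 4.88 + 4.61 + 4.81 + 3.47 + 4.27 + 5.85 + 5.62 + 6.38) / 10 = 49.28000 / 10 = 4.92800
Sum of squared deviations: (−1.48800)² + (+1.02200)² + (−0.04800)² + (−0.31800)² + (−0.11800)² + (−1.45800)² + (−0.65800)² + (+0.92200)² + (+0.69200)² + (+1.45200)² = 9.37196
Variance = 9.37196 / 9 = 1.04133
SE* = √1.04133

SE* = 1.0205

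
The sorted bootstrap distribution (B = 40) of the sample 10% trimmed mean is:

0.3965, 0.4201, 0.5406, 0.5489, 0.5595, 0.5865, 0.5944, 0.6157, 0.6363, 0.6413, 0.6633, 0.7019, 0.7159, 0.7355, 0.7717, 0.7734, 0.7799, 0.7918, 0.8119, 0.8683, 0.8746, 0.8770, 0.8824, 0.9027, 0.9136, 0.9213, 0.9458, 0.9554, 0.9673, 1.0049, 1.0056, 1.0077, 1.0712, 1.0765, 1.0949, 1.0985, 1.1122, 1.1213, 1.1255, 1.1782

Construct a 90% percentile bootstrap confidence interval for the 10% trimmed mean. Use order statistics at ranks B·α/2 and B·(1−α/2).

α = 0.10; lower rank = 40 × 0.050 = 2; upper rank = 40 × 0.950 = 38.
The 2nd smallest replicate is 0.4201; the 38th is 1.1213.

(0.4201, 1.1213)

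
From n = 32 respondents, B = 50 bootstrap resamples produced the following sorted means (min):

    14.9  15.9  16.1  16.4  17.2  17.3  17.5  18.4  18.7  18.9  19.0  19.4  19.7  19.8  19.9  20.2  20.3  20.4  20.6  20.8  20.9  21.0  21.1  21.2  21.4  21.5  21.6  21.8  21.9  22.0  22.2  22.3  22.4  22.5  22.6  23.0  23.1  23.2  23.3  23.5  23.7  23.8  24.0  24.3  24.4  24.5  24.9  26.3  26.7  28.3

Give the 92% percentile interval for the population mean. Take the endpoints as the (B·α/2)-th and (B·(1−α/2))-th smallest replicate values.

α = 0.08; lower rank = 50 × 0.040 = 2; upper rank = 50 × 0.960 = 48.
The 2nd smallest replicate is 15.9; the 48th is 26.3.

(15.9, 26.3)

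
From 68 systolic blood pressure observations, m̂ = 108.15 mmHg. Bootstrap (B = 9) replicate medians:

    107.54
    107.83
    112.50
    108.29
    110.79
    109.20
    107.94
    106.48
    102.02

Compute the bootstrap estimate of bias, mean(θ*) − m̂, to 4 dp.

mean(θ*) = (107.54 + 107.83 + 112.50 + 108.29 + 110.79 + 109.20 + 107.94 + 106.48 + 102.02) / 9 = 108.06556
bias = 108.06556 − 108.15

bias = −0.0844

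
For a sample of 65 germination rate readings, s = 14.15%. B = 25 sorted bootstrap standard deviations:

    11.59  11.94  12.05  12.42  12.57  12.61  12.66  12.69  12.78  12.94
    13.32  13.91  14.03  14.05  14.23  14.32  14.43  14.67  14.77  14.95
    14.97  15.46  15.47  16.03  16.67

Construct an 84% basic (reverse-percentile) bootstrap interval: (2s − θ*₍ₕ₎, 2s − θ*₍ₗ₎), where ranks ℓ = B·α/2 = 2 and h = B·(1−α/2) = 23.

(12.83, 16.36)

Percentile endpoints at ranks 2 and 23: θ*₍2₎ = 11.94, θ*₍23₎ = 15.47.
Basic interval reflects these around s:
  lower = 2 × 14.15 − 15.47 = 12.83
  upper = 2 × 14.15 − 11.94 = 16.36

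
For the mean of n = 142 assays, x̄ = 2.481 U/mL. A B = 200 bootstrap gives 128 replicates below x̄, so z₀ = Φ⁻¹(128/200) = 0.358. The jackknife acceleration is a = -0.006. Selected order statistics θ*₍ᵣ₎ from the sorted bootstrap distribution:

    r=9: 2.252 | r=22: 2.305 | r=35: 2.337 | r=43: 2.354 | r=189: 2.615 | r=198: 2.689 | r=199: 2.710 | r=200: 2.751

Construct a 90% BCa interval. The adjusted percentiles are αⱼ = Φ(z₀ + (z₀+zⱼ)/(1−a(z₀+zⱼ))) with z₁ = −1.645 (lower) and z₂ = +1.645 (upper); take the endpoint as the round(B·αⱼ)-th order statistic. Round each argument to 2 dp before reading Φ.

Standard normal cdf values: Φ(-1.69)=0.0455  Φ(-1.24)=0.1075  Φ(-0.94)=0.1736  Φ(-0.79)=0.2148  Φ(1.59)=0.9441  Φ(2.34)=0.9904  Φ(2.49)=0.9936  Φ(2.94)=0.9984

(2.337, 2.689)

Lower: z₀ + z₁ = 0.358 + (-1.645) = -1.287; 1 − a(z₀+z₁) = 1 − (-0.006)(-1.287) = 0.9923; argument = 0.358 + (-1.287)/0.9923 = -0.9390 → -0.94.
α₁ = Φ(-0.94) = 0.1736; rank = round(200 × 0.1736) = 35; θ*₍35₎ = 2.337.
Upper: z₀ + z₂ = 2.003; 1 − a(z₀+z₂) = 1.0120; argument = 2.3372 → 2.34; α₂ = 0.9904; rank = 198; θ*₍198₎ = 2.689.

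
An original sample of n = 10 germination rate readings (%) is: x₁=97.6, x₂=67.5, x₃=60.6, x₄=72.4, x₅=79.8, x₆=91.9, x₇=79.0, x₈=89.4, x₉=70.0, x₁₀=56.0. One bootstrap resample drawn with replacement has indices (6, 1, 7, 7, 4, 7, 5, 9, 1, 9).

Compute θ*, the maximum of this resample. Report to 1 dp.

Resample values: 91.9, 97.6, 79.0, 79.0, 72.4, 79.0, 79.8, 70.0, 97.6, 70.0.
Maximum = 97.6

θ* = 97.6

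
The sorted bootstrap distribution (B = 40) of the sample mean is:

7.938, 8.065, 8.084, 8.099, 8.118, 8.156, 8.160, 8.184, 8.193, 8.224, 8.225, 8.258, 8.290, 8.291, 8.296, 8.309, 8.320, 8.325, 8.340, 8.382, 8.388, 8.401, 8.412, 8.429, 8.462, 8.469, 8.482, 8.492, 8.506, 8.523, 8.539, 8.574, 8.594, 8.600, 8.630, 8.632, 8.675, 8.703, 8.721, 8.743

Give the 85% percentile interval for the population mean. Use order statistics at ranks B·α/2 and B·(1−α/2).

(8.084, 8.675)

α = 0.15; lower rank = 40 × 0.075 = 3; upper rank = 40 × 0.925 = 37.
The 3rd smallest replicate is 8.084; the 37th is 8.675.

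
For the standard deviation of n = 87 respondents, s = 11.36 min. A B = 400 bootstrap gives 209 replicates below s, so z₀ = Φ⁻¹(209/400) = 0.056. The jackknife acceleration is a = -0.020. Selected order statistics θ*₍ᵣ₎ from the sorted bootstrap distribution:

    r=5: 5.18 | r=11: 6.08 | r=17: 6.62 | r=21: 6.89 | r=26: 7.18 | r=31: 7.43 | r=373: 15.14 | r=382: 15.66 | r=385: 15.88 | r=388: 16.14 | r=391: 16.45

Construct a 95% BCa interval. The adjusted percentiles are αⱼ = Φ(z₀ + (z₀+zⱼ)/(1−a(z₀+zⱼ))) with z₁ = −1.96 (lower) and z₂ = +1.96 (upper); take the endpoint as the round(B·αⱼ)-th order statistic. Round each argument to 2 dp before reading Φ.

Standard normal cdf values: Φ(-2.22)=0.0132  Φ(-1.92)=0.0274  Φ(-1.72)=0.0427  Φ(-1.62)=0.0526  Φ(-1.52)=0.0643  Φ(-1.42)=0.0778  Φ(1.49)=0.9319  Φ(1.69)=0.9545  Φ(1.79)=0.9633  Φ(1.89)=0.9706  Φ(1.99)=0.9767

(6.08, 16.45)

Lower: z₀ + z₁ = 0.056 + (-1.960) = -1.904; 1 − a(z₀+z₁) = 1 − (-0.020)(-1.904) = 0.9619; argument = 0.056 + (-1.904)/0.9619 = -1.9234 → -1.92.
α₁ = Φ(-1.92) = 0.0274; rank = round(400 × 0.0274) = 11; θ*₍11₎ = 6.08.
Upper: z₀ + z₂ = 2.016; 1 − a(z₀+z₂) = 1.0403; argument = 1.9939 → 1.99; α₂ = 0.9767; rank = 391; θ*₍391₎ = 16.45.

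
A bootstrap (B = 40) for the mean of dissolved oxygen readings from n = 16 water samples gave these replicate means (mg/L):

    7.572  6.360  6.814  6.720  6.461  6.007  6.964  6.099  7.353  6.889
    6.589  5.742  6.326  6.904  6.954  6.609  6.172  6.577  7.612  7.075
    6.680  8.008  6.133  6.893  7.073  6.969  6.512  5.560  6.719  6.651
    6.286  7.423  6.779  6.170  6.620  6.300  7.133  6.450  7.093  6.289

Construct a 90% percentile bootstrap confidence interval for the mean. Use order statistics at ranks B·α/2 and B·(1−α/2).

Sorted replicates: 5.560, 5.742, 6.007, 6.099, 6.133, 6.170, 6.172, 6.286, 6.289, 6.300, 6.326, 6.360, 6.450, 6.461, 6.512, 6.577, 6.589, 6.609, 6.620, 6.651, 6.680, 6.719, 6.720, 6.779, 6.814, 6.889, 6.893, 6.904, 6.954, 6.964, 6.969, 7.073, 7.075, 7.093, 7.133, 7.353, 7.423, 7.572, 7.612, 8.008
α = 0.10; lower rank = 40 × 0.050 = 2; upper rank = 40 × 0.950 = 38.
The 2nd smallest replicate is 5.742; the 38th is 7.572.

(5.742, 7.572)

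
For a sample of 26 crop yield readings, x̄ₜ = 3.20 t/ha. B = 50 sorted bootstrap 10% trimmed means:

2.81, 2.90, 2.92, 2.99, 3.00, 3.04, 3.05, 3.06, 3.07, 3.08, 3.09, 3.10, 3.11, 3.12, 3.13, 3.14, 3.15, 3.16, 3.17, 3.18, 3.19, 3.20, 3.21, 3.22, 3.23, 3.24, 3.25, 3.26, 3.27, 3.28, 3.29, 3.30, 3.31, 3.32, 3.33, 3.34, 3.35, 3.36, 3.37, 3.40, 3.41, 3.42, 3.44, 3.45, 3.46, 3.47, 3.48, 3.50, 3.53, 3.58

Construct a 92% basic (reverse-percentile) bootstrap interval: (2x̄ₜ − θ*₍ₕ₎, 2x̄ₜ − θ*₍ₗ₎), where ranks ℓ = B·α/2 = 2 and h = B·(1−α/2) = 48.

(2.90, 3.50)

Percentile endpoints at ranks 2 and 48: θ*₍2₎ = 2.90, θ*₍48₎ = 3.50.
Basic interval reflects these around x̄ₜ:
  lower = 2 × 3.20 − 3.50 = 2.90
  upper = 2 × 3.20 − 2.90 = 3.50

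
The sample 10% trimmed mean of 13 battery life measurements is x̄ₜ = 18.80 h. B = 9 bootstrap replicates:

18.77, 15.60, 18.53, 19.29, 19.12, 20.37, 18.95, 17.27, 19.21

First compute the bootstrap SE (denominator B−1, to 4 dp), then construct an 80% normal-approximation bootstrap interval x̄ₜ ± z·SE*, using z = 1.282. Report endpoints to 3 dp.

Mean of replicates = 18.5678; sum of squared deviations = 15.1674; SE* = √(15.1674/8) = 1.3769
Margin = 1.282 × 1.3769 = 1.7652
Interval: 18.80 ± 1.7652

(17.035, 20.565)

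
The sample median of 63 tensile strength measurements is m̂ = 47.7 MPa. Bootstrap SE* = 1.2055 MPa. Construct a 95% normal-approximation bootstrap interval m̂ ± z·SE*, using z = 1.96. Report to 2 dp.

(45.34, 50.06)

Margin = 1.96 × 1.2055 = 2.363
Interval: 47.7 ± 2.363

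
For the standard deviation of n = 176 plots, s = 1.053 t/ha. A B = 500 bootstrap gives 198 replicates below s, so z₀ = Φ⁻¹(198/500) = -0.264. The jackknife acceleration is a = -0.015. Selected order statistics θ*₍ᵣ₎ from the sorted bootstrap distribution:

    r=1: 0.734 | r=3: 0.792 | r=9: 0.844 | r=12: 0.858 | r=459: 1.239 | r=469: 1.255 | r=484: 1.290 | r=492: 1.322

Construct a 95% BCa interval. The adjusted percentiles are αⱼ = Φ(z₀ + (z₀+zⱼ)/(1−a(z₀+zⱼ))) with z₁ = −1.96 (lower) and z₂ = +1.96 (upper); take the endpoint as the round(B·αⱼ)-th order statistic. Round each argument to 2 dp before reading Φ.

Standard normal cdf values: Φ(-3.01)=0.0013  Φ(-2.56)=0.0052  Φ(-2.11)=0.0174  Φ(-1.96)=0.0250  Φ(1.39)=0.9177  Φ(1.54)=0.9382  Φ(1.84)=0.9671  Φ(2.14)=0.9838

Lower: z₀ + z₁ = -0.264 + (-1.960) = -2.224; 1 − a(z₀+z₁) = 1 − (-0.015)(-2.224) = 0.9666; argument = -0.264 + (-2.224)/0.9666 = -2.5648 → -2.56.
α₁ = Φ(-2.56) = 0.0052; rank = round(500 × 0.0052) = 3; θ*₍3₎ = 0.792.
Upper: z₀ + z₂ = 1.696; 1 − a(z₀+z₂) = 1.0254; argument = 1.3899 → 1.39; α₂ = 0.9177; rank = 459; θ*₍459₎ = 1.239.

(0.792, 1.239)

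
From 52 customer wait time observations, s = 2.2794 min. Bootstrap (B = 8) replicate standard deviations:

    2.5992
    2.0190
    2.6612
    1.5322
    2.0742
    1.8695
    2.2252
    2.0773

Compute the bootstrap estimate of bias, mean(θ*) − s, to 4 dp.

bias = −0.1472

mean(θ*) = (2.5992 + 2.0190 + 2.6612 + 1.5322 + 2.0742 + 1.8695 + 2.2252 + 2.0773) / 8 = 2.13223
bias = 2.13223 − 2.2794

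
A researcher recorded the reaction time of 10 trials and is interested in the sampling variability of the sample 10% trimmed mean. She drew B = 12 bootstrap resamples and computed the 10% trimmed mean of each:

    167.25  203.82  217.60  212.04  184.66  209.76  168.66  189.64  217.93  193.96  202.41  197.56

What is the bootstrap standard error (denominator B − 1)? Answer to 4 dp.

Bootstrap SE is the standard deviation of the 12 replicate 10% trimmed means.
Mean of replicates: (167.25 + 203.82 + 217.60 + 212.04 + 184.66 + 209.76 + 168.66 + 189.64 + 217.93 + 193.96 + 202.41 + 197.56) / 12 = 2365.29000 / 12 = 197.10750
Sum of squared deviations: (−29.85750)² + (+6.71250)² + (+20.49250)² + (+14.93250)² + (−12.44750)² + (+12.65250)² + (−28.44750)² + (−7.46750)² + (+20.82250)² + (−3.14750)² + (+5.30250)² + (+0.45250)² = 3231.30442
Variance = 3231.30442 / 11 = 293.75495
SE* = √293.75495

SE* = 17.1393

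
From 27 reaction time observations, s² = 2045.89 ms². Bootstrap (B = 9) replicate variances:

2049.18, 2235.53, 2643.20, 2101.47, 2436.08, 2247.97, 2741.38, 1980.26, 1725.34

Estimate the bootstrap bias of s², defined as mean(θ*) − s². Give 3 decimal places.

mean(θ*) = (2049.18 + 2235.53 + 2643.20 + 2101.47 + 2436.08 + 2247.97 + 2741.38 + 1980.26 + 1725.34) / 9 = 2240.0456
bias = 2240.0456 − 2045.89

bias = +194.156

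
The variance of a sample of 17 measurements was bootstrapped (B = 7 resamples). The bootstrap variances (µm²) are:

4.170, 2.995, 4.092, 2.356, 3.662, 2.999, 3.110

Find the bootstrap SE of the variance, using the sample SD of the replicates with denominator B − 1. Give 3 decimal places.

Bootstrap SE is the standard deviation of the 7 replicate variances.
Mean of replicates: (4.170 + 2.995 + 4.092 + 2.356 + 3.662 + 2.999 + 3.110) / 7 = 23.3840 / 7 = 3.3406
Sum of squared deviations: (+0.8294)² + (−0.3456)² + (+0.7514)² + (−0.9846)² + (+0.3214)² + (−0.3416)² + (−0.2306)² = 2.6145
Variance = 2.6145 / 6 = 0.4358
SE* = √0.4358

SE* = 0.660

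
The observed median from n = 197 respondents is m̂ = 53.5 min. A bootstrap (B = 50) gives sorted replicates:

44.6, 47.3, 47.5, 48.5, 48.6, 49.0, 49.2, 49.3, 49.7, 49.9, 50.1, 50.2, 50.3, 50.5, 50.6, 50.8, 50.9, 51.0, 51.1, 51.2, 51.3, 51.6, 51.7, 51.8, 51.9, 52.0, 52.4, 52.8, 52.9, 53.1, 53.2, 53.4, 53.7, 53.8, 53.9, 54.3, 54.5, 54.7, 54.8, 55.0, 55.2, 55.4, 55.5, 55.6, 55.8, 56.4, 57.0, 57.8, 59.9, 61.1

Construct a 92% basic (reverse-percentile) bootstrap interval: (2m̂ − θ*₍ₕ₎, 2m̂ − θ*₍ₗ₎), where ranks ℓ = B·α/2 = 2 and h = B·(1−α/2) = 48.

(49.2, 59.7)

Percentile endpoints at ranks 2 and 48: θ*₍2₎ = 47.3, θ*₍48₎ = 57.8.
Basic interval reflects these around m̂:
  lower = 2 × 53.5 − 57.8 = 49.2
  upper = 2 × 53.5 − 47.3 = 59.7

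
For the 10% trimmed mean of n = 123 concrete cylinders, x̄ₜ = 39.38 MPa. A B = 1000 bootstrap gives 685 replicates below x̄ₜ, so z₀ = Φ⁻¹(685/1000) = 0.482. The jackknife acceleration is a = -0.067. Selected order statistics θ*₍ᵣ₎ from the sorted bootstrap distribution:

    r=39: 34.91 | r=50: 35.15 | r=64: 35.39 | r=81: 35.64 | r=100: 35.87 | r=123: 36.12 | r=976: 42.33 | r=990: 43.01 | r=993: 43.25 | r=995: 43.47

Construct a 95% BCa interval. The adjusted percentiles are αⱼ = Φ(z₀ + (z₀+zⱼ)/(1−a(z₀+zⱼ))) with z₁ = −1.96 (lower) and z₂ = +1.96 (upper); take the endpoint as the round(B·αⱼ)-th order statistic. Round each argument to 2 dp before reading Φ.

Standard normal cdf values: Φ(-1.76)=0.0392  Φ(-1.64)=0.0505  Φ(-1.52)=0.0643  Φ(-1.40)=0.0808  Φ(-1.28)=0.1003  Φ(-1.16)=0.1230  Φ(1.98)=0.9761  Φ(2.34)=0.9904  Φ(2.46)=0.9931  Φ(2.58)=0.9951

Lower: z₀ + z₁ = 0.482 + (-1.960) = -1.478; 1 − a(z₀+z₁) = 1 − (-0.067)(-1.478) = 0.9010; argument = 0.482 + (-1.478)/0.9010 = -1.1584 → -1.16.
α₁ = Φ(-1.16) = 0.1230; rank = round(1000 × 0.1230) = 123; θ*₍123₎ = 36.12.
Upper: z₀ + z₂ = 2.442; 1 − a(z₀+z₂) = 1.1636; argument = 2.5806 → 2.58; α₂ = 0.9951; rank = 995; θ*₍995₎ = 43.47.

(36.12, 43.47)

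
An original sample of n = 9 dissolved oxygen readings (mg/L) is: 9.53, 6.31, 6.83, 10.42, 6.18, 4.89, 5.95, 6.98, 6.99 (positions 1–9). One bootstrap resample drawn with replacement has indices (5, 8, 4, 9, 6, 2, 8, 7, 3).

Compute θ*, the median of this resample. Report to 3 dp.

θ* = 6.830

Resample values: 6.18, 6.98, 10.42, 6.99, 4.89, 6.31, 6.98, 5.95, 6.83.
Sorted: 4.89, 5.95, 6.18, 6.31, 6.83, 6.98, 6.98, 6.99, 10.42
Median = middle value = 6.830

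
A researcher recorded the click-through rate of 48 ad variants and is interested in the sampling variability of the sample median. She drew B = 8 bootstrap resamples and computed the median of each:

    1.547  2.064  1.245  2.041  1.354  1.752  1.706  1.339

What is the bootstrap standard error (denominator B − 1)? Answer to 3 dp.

Bootstrap SE is the standard deviation of the 8 replicate medians.
Mean of replicates: (1.547 + 2.064 + 1.245 + 2.041 + 1.354 + 1.752 + 1.706 + 1.339) / 8 = 13.0480 / 8 = 1.6310
Sum of squared deviations: (−0.0840)² + (+0.4330)² + (−0.3860)² + (+0.4100)² + (−0.2770)² + (+0.1210)² + (+0.0750)² + (−0.2920)² = 0.6939
Variance = 0.6939 / 7 = 0.0991
SE* = √0.0991

SE* = 0.315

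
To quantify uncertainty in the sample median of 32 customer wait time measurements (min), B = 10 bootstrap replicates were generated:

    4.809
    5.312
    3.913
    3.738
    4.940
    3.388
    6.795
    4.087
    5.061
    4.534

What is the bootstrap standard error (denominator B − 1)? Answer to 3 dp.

Bootstrap SE is the standard deviation of the 10 replicate medians.
Mean of replicates: (4.809 + 5.312 + 3.913 + 3.738 + 4.940 + 3.388 + 6.795 + 4.087 + 5.061 + 4.534) / 10 = 46.5770 / 10 = 4.6577
Sum of squared deviations: (+0.1513)² + (+0.6543)² + (−0.7447)² + (−0.9197)² + (+0.2823)² + (−1.2697)² + (+2.1373)² + (−0.5707)² + (+0.4033)² + (−0.1237)² = 8.6150
Variance = 8.6150 / 9 = 0.9572
SE* = √0.9572

SE* = 0.978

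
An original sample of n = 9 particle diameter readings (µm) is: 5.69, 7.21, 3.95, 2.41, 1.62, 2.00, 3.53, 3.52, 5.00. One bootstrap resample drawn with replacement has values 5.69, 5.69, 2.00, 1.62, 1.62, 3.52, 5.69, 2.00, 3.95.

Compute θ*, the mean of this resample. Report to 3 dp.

θ* = 3.531

Mean = (5.69 + 5.69 + 2.00 + 1.62 + 1.62 + 3.52 + 5.69 + 2.00 + 3.95) / 9 = 31.780 / 9 = 3.531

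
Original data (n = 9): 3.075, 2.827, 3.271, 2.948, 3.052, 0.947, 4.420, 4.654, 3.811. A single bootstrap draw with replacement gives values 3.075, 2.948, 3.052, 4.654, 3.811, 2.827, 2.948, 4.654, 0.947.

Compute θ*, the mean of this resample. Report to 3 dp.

Mean = (3.075 + 2.948 + 3.052 + 4.654 + 3.811 + 2.827 + 2.948 + 4.654 + 0.947) / 9 = 28.9160 / 9 = 3.213

θ* = 3.213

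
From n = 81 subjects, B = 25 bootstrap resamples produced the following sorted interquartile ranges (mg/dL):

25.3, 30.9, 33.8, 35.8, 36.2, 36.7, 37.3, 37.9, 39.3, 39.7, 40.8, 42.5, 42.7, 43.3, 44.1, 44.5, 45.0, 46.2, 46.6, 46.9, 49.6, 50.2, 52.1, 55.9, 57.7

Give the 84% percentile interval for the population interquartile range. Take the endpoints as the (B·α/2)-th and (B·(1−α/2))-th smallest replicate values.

α = 0.16; lower rank = 25 × 0.080 = 2; upper rank = 25 × 0.920 = 23.
The 2nd smallest replicate is 30.9; the 23rd is 52.1.

(30.9, 52.1)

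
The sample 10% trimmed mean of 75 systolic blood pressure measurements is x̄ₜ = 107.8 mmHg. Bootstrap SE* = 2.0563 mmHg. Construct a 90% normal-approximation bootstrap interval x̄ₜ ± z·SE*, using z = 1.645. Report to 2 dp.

(104.42, 111.18)

Margin = 1.645 × 2.0563 = 3.383
Interval: 107.8 ± 3.383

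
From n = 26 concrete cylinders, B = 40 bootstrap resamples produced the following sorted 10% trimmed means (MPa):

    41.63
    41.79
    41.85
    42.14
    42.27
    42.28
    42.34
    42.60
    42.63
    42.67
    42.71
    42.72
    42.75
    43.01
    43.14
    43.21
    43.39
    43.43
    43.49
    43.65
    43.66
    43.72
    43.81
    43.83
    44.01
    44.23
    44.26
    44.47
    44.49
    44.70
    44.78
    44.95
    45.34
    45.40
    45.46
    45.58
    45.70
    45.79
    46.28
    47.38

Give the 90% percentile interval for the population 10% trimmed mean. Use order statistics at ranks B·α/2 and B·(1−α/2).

α = 0.10; lower rank = 40 × 0.050 = 2; upper rank = 40 × 0.950 = 38.
The 2nd smallest replicate is 41.79; the 38th is 45.79.

(41.79, 45.79)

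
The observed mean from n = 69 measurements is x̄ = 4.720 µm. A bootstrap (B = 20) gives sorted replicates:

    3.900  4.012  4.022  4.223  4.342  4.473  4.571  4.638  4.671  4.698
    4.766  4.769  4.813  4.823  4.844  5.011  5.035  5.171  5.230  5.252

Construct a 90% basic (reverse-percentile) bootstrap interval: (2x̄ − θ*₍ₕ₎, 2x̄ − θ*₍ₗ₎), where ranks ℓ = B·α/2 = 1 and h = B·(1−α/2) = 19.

Percentile endpoints at ranks 1 and 19: θ*₍1₎ = 3.900, θ*₍19₎ = 5.230.
Basic interval reflects these around x̄:
  lower = 2 × 4.720 − 5.230 = 4.210
  upper = 2 × 4.720 − 3.900 = 5.540

(4.210, 5.540)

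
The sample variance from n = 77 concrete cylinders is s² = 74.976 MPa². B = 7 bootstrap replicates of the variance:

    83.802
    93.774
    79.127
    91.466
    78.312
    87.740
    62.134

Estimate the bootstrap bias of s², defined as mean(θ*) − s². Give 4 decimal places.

bias = +7.3604

mean(θ*) = (83.802 + 93.774 + 79.127 + 91.466 + 78.312 + 87.740 + 62.134) / 7 = 82.33643
bias = 82.33643 − 74.976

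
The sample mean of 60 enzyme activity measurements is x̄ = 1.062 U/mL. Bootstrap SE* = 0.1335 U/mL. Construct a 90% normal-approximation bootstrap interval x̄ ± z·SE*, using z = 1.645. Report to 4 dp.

Margin = 1.645 × 0.1335 = 0.21961
Interval: 1.062 ± 0.21961

(0.8424, 1.2816)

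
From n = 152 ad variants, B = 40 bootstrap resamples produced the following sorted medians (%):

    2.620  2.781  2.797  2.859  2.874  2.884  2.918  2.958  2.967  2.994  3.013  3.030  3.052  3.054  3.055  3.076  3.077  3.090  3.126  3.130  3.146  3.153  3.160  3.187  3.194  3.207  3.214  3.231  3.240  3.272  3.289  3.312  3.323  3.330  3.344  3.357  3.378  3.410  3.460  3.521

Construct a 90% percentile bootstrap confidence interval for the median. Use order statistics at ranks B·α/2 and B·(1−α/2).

(2.781, 3.410)

α = 0.10; lower rank = 40 × 0.050 = 2; upper rank = 40 × 0.950 = 38.
The 2nd smallest replicate is 2.781; the 38th is 3.410.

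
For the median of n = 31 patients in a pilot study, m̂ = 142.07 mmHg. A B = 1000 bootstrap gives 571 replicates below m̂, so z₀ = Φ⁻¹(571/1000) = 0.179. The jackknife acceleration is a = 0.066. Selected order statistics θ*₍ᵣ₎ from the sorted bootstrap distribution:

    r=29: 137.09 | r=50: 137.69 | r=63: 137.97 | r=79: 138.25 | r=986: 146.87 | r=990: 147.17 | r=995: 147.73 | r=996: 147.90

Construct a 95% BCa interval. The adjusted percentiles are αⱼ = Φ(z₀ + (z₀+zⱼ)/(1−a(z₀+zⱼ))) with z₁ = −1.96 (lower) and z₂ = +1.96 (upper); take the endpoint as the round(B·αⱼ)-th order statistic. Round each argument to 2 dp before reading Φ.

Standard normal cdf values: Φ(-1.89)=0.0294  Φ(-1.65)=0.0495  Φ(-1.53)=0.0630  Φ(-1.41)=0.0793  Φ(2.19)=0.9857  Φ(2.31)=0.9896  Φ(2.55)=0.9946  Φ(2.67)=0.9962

Lower: z₀ + z₁ = 0.179 + (-1.960) = -1.781; 1 − a(z₀+z₁) = 1 − (0.066)(-1.781) = 1.1175; argument = 0.179 + (-1.781)/1.1175 = -1.4147 → -1.41.
α₁ = Φ(-1.41) = 0.0793; rank = round(1000 × 0.0793) = 79; θ*₍79₎ = 138.25.
Upper: z₀ + z₂ = 2.139; 1 − a(z₀+z₂) = 0.8588; argument = 2.6696 → 2.67; α₂ = 0.9962; rank = 996; θ*₍996₎ = 147.90.

(138.25, 147.90)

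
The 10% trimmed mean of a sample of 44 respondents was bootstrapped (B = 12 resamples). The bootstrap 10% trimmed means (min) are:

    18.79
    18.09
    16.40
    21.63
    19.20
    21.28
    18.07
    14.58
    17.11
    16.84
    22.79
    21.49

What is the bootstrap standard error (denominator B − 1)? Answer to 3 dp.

Bootstrap SE is the standard deviation of the 12 replicate 10% trimmed means.
Mean of replicates: (18.79 + 18.09 + 16.40 + 21.63 + 19.20 + 21.28 + 18.07 + 14.58 + 17.11 + 16.84 + 22.79 + 21.49) / 12 = 226.2700 / 12 = 18.8558
Sum of squared deviations: (−0.0658)² + (−0.7658)² + (−2.4558)² + (+2.7742)² + (+0.3442)² + (+2.4242)² + (−0.7858)² + (−4.2758)² + (−1.7458)² + (−2.0158)² + (+3.9342)² + (+2.6342)² = 68.7413
Variance = 68.7413 / 11 = 6.2492
SE* = √6.2492

SE* = 2.500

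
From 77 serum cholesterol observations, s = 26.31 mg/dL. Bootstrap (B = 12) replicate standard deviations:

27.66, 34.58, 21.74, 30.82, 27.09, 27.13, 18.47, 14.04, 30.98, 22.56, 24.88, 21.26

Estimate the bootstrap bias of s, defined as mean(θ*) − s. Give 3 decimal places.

mean(θ*) = (27.66 + 34.58 + 21.74 + 30.82 + 27.09 + 27.13 + 18.47 + 14.04 + 30.98 + 22.56 + 24.88 + 21.26) / 12 = 25.1008
bias = 25.1008 − 26.31

bias = −1.209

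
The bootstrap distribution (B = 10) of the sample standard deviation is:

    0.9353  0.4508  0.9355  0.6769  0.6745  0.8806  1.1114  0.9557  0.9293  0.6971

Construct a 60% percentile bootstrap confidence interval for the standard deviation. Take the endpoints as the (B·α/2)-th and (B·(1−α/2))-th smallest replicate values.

(0.6745, 0.9355)

Sorted replicates: 0.4508, 0.6745, 0.6769, 0.6971, 0.8806, 0.9293, 0.9353, 0.9355, 0.9557, 1.1114
α = 0.40; lower rank = 10 × 0.200 = 2; upper rank = 10 × 0.800 = 8.
The 2nd smallest replicate is 0.6745; the 8th is 0.9355.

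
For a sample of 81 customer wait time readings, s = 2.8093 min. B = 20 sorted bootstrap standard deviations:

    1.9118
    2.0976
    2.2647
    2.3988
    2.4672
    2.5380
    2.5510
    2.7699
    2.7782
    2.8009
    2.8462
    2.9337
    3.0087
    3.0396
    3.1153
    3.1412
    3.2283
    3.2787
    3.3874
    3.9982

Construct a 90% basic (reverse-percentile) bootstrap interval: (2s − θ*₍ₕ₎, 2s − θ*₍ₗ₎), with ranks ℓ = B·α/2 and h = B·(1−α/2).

Percentile endpoints at ranks 1 and 19: θ*₍1₎ = 1.9118, θ*₍19₎ = 3.3874.
Basic interval reflects these around s:
  lower = 2 × 2.8093 − 3.3874 = 2.2312
  upper = 2 × 2.8093 − 1.9118 = 3.7068

(2.2312, 3.7068)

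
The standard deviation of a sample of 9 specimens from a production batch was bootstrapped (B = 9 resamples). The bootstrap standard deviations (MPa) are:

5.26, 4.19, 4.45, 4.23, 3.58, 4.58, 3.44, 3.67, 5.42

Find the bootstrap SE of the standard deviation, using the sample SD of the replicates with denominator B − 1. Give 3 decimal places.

Bootstrap SE is the standard deviation of the 9 replicate standard deviations.
Mean of replicates: (5.26 + 4.19 + 4.45 + 4.23 + 3.58 + 4.58 + 3.44 + 3.67 + 5.42) / 9 = 38.8200 / 9 = 4.3133
Sum of squared deviations: (+0.9467)² + (−0.1233)² + (+0.1367)² + (−0.0833)² + (−0.7333)² + (+0.2667)² + (−0.8733)² + (−0.6433)² + (+1.1067)² = 3.9472
Variance = 3.9472 / 8 = 0.4934
SE* = √0.4934

SE* = 0.702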